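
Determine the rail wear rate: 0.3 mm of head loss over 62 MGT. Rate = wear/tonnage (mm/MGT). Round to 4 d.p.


Wear rate = total wear / cumulative tonnage
Rate = 0.3 / 62
Rate = 0.0048 mm/MGT

0.0048


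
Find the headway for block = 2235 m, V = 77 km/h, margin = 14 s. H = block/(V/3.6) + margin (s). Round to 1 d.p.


V = 77 / 3.6 = 21.3889 m/s
Block traversal time = 2235 / 21.3889 = 104.4935 s
Headway = 104.4935 + 14
Headway = 118.5 s

118.5


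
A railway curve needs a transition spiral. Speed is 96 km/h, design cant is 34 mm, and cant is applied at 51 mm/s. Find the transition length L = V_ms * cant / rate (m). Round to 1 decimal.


Convert speed: V = 96 / 3.6 = 26.6667 m/s
L = 26.6667 * 34 / 51
L = 906.6667 / 51
L = 17.8 m

17.8


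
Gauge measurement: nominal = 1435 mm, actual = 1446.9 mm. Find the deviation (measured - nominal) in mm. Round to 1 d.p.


Deviation = measured - nominal
Deviation = 1446.9 - 1435
Deviation = 11.9 mm

11.9


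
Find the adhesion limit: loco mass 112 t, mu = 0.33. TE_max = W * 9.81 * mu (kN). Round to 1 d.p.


TE_max = W * g * mu
TE_max = 112 * 9.81 * 0.33
TE_max = 1098.72 * 0.33
TE_max = 362.6 kN

362.6


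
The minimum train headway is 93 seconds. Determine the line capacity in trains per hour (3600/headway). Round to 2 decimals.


Capacity = 3600 / headway
Capacity = 3600 / 93
Capacity = 38.71 trains/hour

38.71


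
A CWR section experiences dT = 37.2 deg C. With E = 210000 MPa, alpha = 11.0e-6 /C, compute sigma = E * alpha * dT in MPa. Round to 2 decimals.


sigma = E * alpha * dT
sigma = 210000 * 11.0e-6 * 37.2
sigma = 2.31 * 37.2
sigma = 85.93 MPa

85.93


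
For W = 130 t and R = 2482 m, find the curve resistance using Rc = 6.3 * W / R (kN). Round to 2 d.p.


Rc = 6.3 * W / R
Rc = 6.3 * 130 / 2482
Rc = 819.0 / 2482
Rc = 0.33 kN

0.33


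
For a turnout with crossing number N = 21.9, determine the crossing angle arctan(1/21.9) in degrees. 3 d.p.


1/N = 1/21.9 = 0.045662
angle = arctan(0.045662) = 0.04563 rad
angle = 0.04563 * 180/pi = 2.614 degrees

2.614


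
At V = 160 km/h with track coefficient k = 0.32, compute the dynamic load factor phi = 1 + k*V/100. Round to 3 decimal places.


phi = 1 + k * V / 100
phi = 1 + 0.32 * 160 / 100
phi = 1 + 0.512
phi = 1.512

1.512


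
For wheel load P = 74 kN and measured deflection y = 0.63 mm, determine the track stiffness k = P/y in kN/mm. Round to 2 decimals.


Track stiffness k = P / y
k = 74 / 0.63
k = 117.46 kN/mm

117.46


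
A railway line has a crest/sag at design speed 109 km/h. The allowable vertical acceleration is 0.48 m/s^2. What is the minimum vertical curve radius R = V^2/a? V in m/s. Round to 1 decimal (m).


Convert speed: V = 109 / 3.6 = 30.2778 m/s
V^2 = 916.7438 m^2/s^2
R_v = 916.7438 / 0.48
R_v = 1909.9 m

1909.9


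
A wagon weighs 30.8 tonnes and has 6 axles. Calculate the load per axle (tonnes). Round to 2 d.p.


Load per axle = total weight / number of axles
Load = 30.8 / 6
Load = 5.13 tonnes

5.13


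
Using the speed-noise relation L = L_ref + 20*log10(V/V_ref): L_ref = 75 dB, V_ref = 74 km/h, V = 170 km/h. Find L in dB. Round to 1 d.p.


V/V_ref = 170 / 74 = 2.297297
log10(2.297297) = 0.361217
20 * 0.361217 = 7.2243
L = 75 + 7.2243 = 82.2 dB

82.2


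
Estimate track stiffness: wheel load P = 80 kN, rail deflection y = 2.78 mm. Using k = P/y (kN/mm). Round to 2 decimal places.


Track stiffness k = P / y
k = 80 / 2.78
k = 28.78 kN/mm

28.78


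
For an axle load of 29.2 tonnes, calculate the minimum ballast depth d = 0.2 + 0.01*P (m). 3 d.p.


d = 0.2 + 0.01 * 29.2
d = 0.2 + 0.292
d = 0.492 m

0.492


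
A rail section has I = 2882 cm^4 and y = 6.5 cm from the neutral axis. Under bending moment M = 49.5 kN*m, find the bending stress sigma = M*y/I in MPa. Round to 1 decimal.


Convert units:
M = 49.5 kN*m = 49500000 N*mm
y = 6.5 cm = 65 mm
I = 2882 cm^4 = 28820000 mm^4
sigma = 49500000 * 65 / 28820000
sigma = 111.6 MPa

111.6


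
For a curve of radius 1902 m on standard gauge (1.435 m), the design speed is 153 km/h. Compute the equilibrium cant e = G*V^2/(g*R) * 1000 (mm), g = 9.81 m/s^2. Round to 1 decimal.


Convert speed: V = 153 / 3.6 = 42.5 m/s
Apply formula: e = 1.435 * 42.5^2 / (9.81 * 1902)
e = 1.435 * 1806.25 / 18658.62
e = 0.138915 m = 138.9 mm

138.9


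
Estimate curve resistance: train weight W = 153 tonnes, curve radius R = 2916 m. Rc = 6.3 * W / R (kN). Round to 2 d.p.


Rc = 6.3 * W / R
Rc = 6.3 * 153 / 2916
Rc = 963.9 / 2916
Rc = 0.33 kN

0.33


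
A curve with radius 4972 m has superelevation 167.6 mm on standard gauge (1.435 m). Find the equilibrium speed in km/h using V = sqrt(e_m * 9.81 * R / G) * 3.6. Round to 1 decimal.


Convert cant: e = 167.6 mm = 0.1676 m
V_ms = sqrt(0.1676 * 9.81 * 4972 / 1.435)
V_ms = sqrt(5696.685458) = 75.4764 m/s
V = 75.4764 * 3.6 = 271.7 km/h

271.7


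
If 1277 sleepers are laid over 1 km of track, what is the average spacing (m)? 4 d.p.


Spacing = 1000 m / number of sleepers
Spacing = 1000 / 1277
Spacing = 0.7831 m

0.7831


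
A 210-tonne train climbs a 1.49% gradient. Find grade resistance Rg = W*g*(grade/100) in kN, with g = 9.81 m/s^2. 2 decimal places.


Rg = W * 9.81 * grade / 100
Rg = 210 * 9.81 * 1.49 / 100
Rg = 2060.1 * 0.0149
Rg = 30.70 kN

30.70


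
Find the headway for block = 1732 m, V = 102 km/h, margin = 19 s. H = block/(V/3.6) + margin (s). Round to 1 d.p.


V = 102 / 3.6 = 28.3333 m/s
Block traversal time = 1732 / 28.3333 = 61.1294 s
Headway = 61.1294 + 19
Headway = 80.1 s

80.1


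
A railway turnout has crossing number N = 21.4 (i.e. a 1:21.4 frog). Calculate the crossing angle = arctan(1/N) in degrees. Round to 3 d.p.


1/N = 1/21.4 = 0.046729
angle = arctan(0.046729) = 0.046695 rad
angle = 0.046695 * 180/pi = 2.675 degrees

2.675


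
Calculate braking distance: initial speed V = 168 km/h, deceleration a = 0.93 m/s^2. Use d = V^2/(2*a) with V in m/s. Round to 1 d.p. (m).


Convert speed: V = 168 / 3.6 = 46.6667 m/s
V^2 = 2177.7778
d = 2177.7778 / (2 * 0.93)
d = 2177.7778 / 1.86
d = 1170.8 m

1170.8


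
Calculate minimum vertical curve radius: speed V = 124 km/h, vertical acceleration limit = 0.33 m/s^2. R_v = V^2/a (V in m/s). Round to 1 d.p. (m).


Convert speed: V = 124 / 3.6 = 34.4444 m/s
V^2 = 1186.4198 m^2/s^2
R_v = 1186.4198 / 0.33
R_v = 3595.2 m

3595.2


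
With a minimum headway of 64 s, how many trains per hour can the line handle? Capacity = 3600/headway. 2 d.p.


Capacity = 3600 / headway
Capacity = 3600 / 64
Capacity = 56.25 trains/hour

56.25


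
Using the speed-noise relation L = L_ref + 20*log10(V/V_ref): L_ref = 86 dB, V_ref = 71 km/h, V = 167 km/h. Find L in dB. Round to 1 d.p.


V/V_ref = 167 / 71 = 2.352113
log10(2.352113) = 0.371458
20 * 0.371458 = 7.4292
L = 86 + 7.4292 = 93.4 dB

93.4


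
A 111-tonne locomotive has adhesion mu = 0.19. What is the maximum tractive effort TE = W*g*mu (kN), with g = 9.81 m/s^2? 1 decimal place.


TE_max = W * g * mu
TE_max = 111 * 9.81 * 0.19
TE_max = 1088.91 * 0.19
TE_max = 206.9 kN

206.9


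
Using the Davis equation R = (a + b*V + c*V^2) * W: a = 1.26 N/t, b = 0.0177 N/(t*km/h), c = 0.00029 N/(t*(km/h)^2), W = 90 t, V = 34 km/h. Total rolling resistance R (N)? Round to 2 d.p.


b*V = 0.0177 * 34 = 0.6018
c*V^2 = 0.00029 * 1156 = 0.33524
R_per_t = 1.26 + 0.6018 + 0.33524 = 2.19704 N/t
R_total = 2.19704 * 90 = 197.73 N

197.73


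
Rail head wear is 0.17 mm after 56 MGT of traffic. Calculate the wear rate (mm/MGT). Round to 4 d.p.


Wear rate = total wear / cumulative tonnage
Rate = 0.17 / 56
Rate = 0.0030 mm/MGT

0.0030


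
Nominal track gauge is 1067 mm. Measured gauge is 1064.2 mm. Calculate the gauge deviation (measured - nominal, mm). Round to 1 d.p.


Deviation = measured - nominal
Deviation = 1064.2 - 1067
Deviation = -2.8 mm

-2.8


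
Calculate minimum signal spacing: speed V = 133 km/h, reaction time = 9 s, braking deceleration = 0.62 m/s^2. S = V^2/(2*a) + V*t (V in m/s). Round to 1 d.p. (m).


V = 133 / 3.6 = 36.9444 m/s
Braking distance = 36.9444^2 / (2*0.62) = 1100.7193 m
Sighting distance = 36.9444 * 9 = 332.5 m
S = 1100.7193 + 332.5 = 1433.2 m

1433.2


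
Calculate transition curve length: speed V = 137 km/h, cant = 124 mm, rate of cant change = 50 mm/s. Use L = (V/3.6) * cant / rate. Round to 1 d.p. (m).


Convert speed: V = 137 / 3.6 = 38.0556 m/s
L = 38.0556 * 124 / 50
L = 4718.8889 / 50
L = 94.4 m

94.4


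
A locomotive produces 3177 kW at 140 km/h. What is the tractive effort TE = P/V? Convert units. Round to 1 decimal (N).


Convert: P = 3177 kW = 3177000 W
V = 140 / 3.6 = 38.8889 m/s
TE = 3177000 / 38.8889
TE = 81694.3 N

81694.3


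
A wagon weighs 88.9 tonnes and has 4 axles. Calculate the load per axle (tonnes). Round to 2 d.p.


Load per axle = total weight / number of axles
Load = 88.9 / 4
Load = 22.23 tonnes

22.23


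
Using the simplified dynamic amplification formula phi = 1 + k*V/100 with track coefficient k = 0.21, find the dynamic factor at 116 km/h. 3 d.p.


phi = 1 + k * V / 100
phi = 1 + 0.21 * 116 / 100
phi = 1 + 0.2436
phi = 1.244

1.244


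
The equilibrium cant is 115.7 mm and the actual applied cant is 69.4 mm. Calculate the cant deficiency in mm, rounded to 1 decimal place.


Cant deficiency = equilibrium cant - actual cant
CD = 115.7 - 69.4
CD = 46.3 mm

46.3


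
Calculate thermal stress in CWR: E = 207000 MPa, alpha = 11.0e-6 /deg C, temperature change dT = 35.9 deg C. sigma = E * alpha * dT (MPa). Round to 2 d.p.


sigma = E * alpha * dT
sigma = 207000 * 11.0e-6 * 35.9
sigma = 2.277 * 35.9
sigma = 81.74 MPa

81.74


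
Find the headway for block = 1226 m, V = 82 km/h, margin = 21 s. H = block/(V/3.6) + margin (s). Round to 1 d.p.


V = 82 / 3.6 = 22.7778 m/s
Block traversal time = 1226 / 22.7778 = 53.8244 s
Headway = 53.8244 + 21
Headway = 74.8 s

74.8


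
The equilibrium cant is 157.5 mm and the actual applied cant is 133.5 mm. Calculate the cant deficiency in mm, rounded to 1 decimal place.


Cant deficiency = equilibrium cant - actual cant
CD = 157.5 - 133.5
CD = 24.0 mm

24.0


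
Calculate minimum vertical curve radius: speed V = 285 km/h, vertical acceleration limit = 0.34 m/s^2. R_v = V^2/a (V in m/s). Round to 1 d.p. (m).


Convert speed: V = 285 / 3.6 = 79.1667 m/s
V^2 = 6267.3611 m^2/s^2
R_v = 6267.3611 / 0.34
R_v = 18433.4 m

18433.4


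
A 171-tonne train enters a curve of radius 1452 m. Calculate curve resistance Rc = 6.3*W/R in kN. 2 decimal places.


Rc = 6.3 * W / R
Rc = 6.3 * 171 / 1452
Rc = 1077.3 / 1452
Rc = 0.74 kN

0.74


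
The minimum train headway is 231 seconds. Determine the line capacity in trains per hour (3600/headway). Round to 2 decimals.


Capacity = 3600 / headway
Capacity = 3600 / 231
Capacity = 15.58 trains/hour

15.58


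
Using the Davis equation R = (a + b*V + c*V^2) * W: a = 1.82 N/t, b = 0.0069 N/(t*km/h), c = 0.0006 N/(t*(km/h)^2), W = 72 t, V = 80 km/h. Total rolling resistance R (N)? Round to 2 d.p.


b*V = 0.0069 * 80 = 0.552
c*V^2 = 0.0006 * 6400 = 3.84
R_per_t = 1.82 + 0.552 + 3.84 = 6.212 N/t
R_total = 6.212 * 72 = 447.26 N

447.26


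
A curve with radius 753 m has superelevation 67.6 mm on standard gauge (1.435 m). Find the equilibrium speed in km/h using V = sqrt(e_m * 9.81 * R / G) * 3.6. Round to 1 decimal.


Convert cant: e = 67.6 mm = 0.0676 m
V_ms = sqrt(0.0676 * 9.81 * 753 / 1.435)
V_ms = sqrt(347.983601) = 18.6543 m/s
V = 18.6543 * 3.6 = 67.2 km/h

67.2


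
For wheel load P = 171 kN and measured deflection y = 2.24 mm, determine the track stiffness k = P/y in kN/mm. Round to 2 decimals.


Track stiffness k = P / y
k = 171 / 2.24
k = 76.34 kN/mm

76.34


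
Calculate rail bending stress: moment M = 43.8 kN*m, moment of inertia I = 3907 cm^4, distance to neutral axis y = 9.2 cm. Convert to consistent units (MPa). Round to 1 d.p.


Convert units:
M = 43.8 kN*m = 43800000 N*mm
y = 9.2 cm = 92 mm
I = 3907 cm^4 = 39070000 mm^4
sigma = 43800000 * 92 / 39070000
sigma = 103.1 MPa

103.1


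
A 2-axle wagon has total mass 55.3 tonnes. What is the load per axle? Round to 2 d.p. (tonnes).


Load per axle = total weight / number of axles
Load = 55.3 / 2
Load = 27.65 tonnes

27.65


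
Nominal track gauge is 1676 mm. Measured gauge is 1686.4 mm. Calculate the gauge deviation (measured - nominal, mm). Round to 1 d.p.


Deviation = measured - nominal
Deviation = 1686.4 - 1676
Deviation = 10.4 mm

10.4


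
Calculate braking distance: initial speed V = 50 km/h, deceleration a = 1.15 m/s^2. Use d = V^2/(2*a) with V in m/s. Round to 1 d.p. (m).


Convert speed: V = 50 / 3.6 = 13.8889 m/s
V^2 = 192.9012
d = 192.9012 / (2 * 1.15)
d = 192.9012 / 2.3
d = 83.9 m

83.9


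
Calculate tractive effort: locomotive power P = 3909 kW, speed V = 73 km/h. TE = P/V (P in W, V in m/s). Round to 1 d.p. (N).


Convert: P = 3909 kW = 3909000 W
V = 73 / 3.6 = 20.2778 m/s
TE = 3909000 / 20.2778
TE = 192772.6 N

192772.6


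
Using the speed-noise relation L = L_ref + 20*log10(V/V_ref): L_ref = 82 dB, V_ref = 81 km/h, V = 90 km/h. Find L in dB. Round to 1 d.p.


V/V_ref = 90 / 81 = 1.111111
log10(1.111111) = 0.045757
20 * 0.045757 = 0.9151
L = 82 + 0.9151 = 82.9 dB

82.9


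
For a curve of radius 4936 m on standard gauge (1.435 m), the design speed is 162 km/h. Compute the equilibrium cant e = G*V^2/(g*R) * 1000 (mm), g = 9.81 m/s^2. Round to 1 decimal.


Convert speed: V = 162 / 3.6 = 45.0 m/s
Apply formula: e = 1.435 * 45.0^2 / (9.81 * 4936)
e = 1.435 * 2025.0 / 48422.16
e = 0.060011 m = 60.0 mm

60.0


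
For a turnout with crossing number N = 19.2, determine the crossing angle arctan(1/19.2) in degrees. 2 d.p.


1/N = 1/19.2 = 0.052083
angle = arctan(0.052083) = 0.052036 rad
angle = 0.052036 * 180/pi = 2.98 degrees

2.98


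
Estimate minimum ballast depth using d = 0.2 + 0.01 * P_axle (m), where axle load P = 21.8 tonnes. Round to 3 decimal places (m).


d = 0.2 + 0.01 * 21.8
d = 0.2 + 0.218
d = 0.418 m

0.418


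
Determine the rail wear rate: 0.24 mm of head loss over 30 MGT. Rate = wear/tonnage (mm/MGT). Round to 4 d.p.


Wear rate = total wear / cumulative tonnage
Rate = 0.24 / 30
Rate = 0.0080 mm/MGT

0.0080


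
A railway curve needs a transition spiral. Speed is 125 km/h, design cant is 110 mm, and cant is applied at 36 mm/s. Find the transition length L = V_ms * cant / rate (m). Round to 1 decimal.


Convert speed: V = 125 / 3.6 = 34.7222 m/s
L = 34.7222 * 110 / 36
L = 3819.4444 / 36
L = 106.1 m

106.1


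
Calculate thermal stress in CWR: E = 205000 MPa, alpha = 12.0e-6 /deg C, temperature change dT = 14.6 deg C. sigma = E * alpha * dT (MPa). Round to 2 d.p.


sigma = E * alpha * dT
sigma = 205000 * 12.0e-6 * 14.6
sigma = 2.46 * 14.6
sigma = 35.92 MPa

35.92


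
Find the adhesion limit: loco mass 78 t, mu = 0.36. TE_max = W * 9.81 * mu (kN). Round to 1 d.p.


TE_max = W * g * mu
TE_max = 78 * 9.81 * 0.36
TE_max = 765.18 * 0.36
TE_max = 275.5 kN

275.5


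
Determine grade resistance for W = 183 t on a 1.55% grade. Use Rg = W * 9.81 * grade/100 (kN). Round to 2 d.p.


Rg = W * 9.81 * grade / 100
Rg = 183 * 9.81 * 1.55 / 100
Rg = 1795.23 * 0.0155
Rg = 27.83 kN

27.83


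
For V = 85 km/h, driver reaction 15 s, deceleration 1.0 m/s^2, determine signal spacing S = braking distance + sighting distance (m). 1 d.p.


V = 85 / 3.6 = 23.6111 m/s
Braking distance = 23.6111^2 / (2*1.0) = 278.7423 m
Sighting distance = 23.6111 * 15 = 354.1667 m
S = 278.7423 + 354.1667 = 632.9 m

632.9


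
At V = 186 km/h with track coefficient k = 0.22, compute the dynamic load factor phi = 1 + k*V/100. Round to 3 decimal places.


phi = 1 + k * V / 100
phi = 1 + 0.22 * 186 / 100
phi = 1 + 0.4092
phi = 1.409

1.409


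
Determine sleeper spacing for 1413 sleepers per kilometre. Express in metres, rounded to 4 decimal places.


Spacing = 1000 m / number of sleepers
Spacing = 1000 / 1413
Spacing = 0.7077 m

0.7077


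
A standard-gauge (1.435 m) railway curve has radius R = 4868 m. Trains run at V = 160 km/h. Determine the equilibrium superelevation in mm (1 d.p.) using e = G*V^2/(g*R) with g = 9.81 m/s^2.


Convert speed: V = 160 / 3.6 = 44.4444 m/s
Apply formula: e = 1.435 * 44.4444^2 / (9.81 * 4868)
e = 1.435 * 1975.3086 / 47755.08
e = 0.059356 m = 59.4 mm

59.4


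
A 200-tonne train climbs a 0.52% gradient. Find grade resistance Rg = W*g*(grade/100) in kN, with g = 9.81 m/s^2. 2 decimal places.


Rg = W * 9.81 * grade / 100
Rg = 200 * 9.81 * 0.52 / 100
Rg = 1962.0 * 0.0052
Rg = 10.20 kN

10.20


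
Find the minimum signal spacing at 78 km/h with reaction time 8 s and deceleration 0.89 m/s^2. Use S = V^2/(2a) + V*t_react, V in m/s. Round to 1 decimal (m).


V = 78 / 3.6 = 21.6667 m/s
Braking distance = 21.6667^2 / (2*0.89) = 263.7328 m
Sighting distance = 21.6667 * 8 = 173.3333 m
S = 263.7328 + 173.3333 = 437.1 m

437.1


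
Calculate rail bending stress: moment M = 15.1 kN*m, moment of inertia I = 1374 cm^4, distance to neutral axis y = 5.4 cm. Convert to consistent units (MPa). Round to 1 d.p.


Convert units:
M = 15.1 kN*m = 15100000 N*mm
y = 5.4 cm = 54 mm
I = 1374 cm^4 = 13740000 mm^4
sigma = 15100000 * 54 / 13740000
sigma = 59.3 MPa

59.3


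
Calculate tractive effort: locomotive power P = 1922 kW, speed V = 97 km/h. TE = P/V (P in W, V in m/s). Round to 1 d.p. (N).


Convert: P = 1922 kW = 1922000 W
V = 97 / 3.6 = 26.9444 m/s
TE = 1922000 / 26.9444
TE = 71332.0 N

71332.0


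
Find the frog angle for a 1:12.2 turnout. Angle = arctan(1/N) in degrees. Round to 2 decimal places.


1/N = 1/12.2 = 0.081967
angle = arctan(0.081967) = 0.081784 rad
angle = 0.081784 * 180/pi = 4.69 degrees

4.69


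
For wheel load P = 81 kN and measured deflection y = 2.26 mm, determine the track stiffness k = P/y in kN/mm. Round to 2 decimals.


Track stiffness k = P / y
k = 81 / 2.26
k = 35.84 kN/mm

35.84


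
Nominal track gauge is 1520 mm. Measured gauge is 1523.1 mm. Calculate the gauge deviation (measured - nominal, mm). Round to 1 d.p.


Deviation = measured - nominal
Deviation = 1523.1 - 1520
Deviation = 3.1 mm

3.1


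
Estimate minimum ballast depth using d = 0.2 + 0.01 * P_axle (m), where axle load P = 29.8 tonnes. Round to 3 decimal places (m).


d = 0.2 + 0.01 * 29.8
d = 0.2 + 0.298
d = 0.498 m

0.498


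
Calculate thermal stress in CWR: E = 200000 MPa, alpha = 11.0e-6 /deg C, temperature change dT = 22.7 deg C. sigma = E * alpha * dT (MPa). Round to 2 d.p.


sigma = E * alpha * dT
sigma = 200000 * 11.0e-6 * 22.7
sigma = 2.2 * 22.7
sigma = 49.94 MPa

49.94


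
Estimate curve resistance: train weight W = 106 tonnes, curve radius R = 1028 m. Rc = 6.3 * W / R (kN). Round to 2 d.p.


Rc = 6.3 * W / R
Rc = 6.3 * 106 / 1028
Rc = 667.8 / 1028
Rc = 0.65 kN

0.65


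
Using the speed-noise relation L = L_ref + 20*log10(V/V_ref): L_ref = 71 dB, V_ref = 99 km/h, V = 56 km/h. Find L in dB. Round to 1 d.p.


V/V_ref = 56 / 99 = 0.565657
log10(0.565657) = -0.247447
20 * -0.247447 = -4.9489
L = 71 + -4.9489 = 66.1 dB

66.1


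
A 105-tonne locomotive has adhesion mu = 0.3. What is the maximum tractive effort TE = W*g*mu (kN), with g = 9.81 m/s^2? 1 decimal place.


TE_max = W * g * mu
TE_max = 105 * 9.81 * 0.3
TE_max = 1030.05 * 0.3
TE_max = 309.0 kN

309.0


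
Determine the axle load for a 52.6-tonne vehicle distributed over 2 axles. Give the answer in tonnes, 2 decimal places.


Load per axle = total weight / number of axles
Load = 52.6 / 2
Load = 26.30 tonnes

26.30


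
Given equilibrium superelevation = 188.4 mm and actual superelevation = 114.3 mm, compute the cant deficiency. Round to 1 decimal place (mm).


Cant deficiency = equilibrium cant - actual cant
CD = 188.4 - 114.3
CD = 74.1 mm

74.1


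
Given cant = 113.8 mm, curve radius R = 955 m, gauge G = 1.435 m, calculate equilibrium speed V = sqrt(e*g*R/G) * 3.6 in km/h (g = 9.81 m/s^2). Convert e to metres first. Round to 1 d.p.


Convert cant: e = 113.8 mm = 0.1138 m
V_ms = sqrt(0.1138 * 9.81 * 955 / 1.435)
V_ms = sqrt(742.955394) = 27.2572 m/s
V = 27.2572 * 3.6 = 98.1 km/h

98.1


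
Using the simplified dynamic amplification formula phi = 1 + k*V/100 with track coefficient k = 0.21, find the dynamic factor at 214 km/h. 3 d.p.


phi = 1 + k * V / 100
phi = 1 + 0.21 * 214 / 100
phi = 1 + 0.4494
phi = 1.449

1.449


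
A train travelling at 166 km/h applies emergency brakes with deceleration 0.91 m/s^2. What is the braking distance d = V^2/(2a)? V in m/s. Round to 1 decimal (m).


Convert speed: V = 166 / 3.6 = 46.1111 m/s
V^2 = 2126.2346
d = 2126.2346 / (2 * 0.91)
d = 2126.2346 / 1.82
d = 1168.3 m

1168.3


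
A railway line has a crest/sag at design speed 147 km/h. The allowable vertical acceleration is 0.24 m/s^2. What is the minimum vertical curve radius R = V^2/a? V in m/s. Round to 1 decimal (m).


Convert speed: V = 147 / 3.6 = 40.8333 m/s
V^2 = 1667.3611 m^2/s^2
R_v = 1667.3611 / 0.24
R_v = 6947.3 m

6947.3


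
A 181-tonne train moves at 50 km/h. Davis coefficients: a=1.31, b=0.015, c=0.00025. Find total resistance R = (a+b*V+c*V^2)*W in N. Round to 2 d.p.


b*V = 0.015 * 50 = 0.75
c*V^2 = 0.00025 * 2500 = 0.625
R_per_t = 1.31 + 0.75 + 0.625 = 2.685 N/t
R_total = 2.685 * 181 = 485.99 N

485.99


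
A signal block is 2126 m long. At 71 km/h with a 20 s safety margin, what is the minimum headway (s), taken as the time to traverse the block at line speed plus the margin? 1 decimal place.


V = 71 / 3.6 = 19.7222 m/s
Block traversal time = 2126 / 19.7222 = 107.7972 s
Headway = 107.7972 + 20
Headway = 127.8 s

127.8


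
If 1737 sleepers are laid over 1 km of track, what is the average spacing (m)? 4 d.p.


Spacing = 1000 m / number of sleepers
Spacing = 1000 / 1737
Spacing = 0.5757 m

0.5757


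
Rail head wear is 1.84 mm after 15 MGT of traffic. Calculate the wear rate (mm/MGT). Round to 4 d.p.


Wear rate = total wear / cumulative tonnage
Rate = 1.84 / 15
Rate = 0.1227 mm/MGT

0.1227


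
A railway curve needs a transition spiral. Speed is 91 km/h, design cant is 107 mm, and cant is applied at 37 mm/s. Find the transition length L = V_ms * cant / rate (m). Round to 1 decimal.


Convert speed: V = 91 / 3.6 = 25.2778 m/s
L = 25.2778 * 107 / 37
L = 2704.7222 / 37
L = 73.1 m

73.1


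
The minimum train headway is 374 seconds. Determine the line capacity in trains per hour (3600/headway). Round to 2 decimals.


Capacity = 3600 / headway
Capacity = 3600 / 374
Capacity = 9.63 trains/hour

9.63


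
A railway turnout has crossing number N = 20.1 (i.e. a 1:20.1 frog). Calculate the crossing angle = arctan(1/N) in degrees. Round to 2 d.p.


1/N = 1/20.1 = 0.049751
angle = arctan(0.049751) = 0.04971 rad
angle = 0.04971 * 180/pi = 2.85 degrees

2.85


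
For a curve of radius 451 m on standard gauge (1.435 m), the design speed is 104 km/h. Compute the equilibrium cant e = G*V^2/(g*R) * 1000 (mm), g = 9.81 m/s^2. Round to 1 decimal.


Convert speed: V = 104 / 3.6 = 28.8889 m/s
Apply formula: e = 1.435 * 28.8889^2 / (9.81 * 451)
e = 1.435 * 834.5679 / 4424.31
e = 0.270687 m = 270.7 mm

270.7


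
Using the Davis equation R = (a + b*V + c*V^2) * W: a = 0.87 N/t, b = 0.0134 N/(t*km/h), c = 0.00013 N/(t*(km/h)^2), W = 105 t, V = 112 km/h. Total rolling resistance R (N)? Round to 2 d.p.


b*V = 0.0134 * 112 = 1.5008
c*V^2 = 0.00013 * 12544 = 1.63072
R_per_t = 0.87 + 1.5008 + 1.63072 = 4.00152 N/t
R_total = 4.00152 * 105 = 420.16 N

420.16


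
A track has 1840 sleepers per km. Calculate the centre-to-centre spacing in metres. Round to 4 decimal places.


Spacing = 1000 m / number of sleepers
Spacing = 1000 / 1840
Spacing = 0.5435 m

0.5435


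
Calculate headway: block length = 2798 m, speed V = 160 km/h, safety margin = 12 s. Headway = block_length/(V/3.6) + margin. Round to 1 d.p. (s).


V = 160 / 3.6 = 44.4444 m/s
Block traversal time = 2798 / 44.4444 = 62.955 s
Headway = 62.955 + 12
Headway = 75.0 s

75.0


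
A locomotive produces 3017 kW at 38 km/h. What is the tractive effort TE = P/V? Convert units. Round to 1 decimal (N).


Convert: P = 3017 kW = 3017000 W
V = 38 / 3.6 = 10.5556 m/s
TE = 3017000 / 10.5556
TE = 285821.1 N

285821.1


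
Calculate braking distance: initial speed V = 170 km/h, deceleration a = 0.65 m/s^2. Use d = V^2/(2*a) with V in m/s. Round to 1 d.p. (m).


Convert speed: V = 170 / 3.6 = 47.2222 m/s
V^2 = 2229.9383
d = 2229.9383 / (2 * 0.65)
d = 2229.9383 / 1.3
d = 1715.3 m

1715.3


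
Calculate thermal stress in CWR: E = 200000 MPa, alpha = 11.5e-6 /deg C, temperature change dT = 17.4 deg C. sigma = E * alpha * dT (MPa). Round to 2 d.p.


sigma = E * alpha * dT
sigma = 200000 * 11.5e-6 * 17.4
sigma = 2.3 * 17.4
sigma = 40.02 MPa

40.02


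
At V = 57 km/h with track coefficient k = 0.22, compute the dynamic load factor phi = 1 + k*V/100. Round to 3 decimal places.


phi = 1 + k * V / 100
phi = 1 + 0.22 * 57 / 100
phi = 1 + 0.1254
phi = 1.125

1.125


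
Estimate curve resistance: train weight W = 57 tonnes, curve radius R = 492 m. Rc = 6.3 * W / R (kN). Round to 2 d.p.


Rc = 6.3 * W / R
Rc = 6.3 * 57 / 492
Rc = 359.1 / 492
Rc = 0.73 kN

0.73


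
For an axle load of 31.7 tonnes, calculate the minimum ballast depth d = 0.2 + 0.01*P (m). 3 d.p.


d = 0.2 + 0.01 * 31.7
d = 0.2 + 0.317
d = 0.517 m

0.517


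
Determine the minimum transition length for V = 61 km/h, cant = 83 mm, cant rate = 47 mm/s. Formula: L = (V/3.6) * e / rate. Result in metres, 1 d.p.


Convert speed: V = 61 / 3.6 = 16.9444 m/s
L = 16.9444 * 83 / 47
L = 1406.3889 / 47
L = 29.9 m

29.9


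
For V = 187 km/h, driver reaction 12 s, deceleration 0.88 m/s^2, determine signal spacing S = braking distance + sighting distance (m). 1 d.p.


V = 187 / 3.6 = 51.9444 m/s
Braking distance = 51.9444^2 / (2*0.88) = 1533.0826 m
Sighting distance = 51.9444 * 12 = 623.3333 m
S = 1533.0826 + 623.3333 = 2156.4 m

2156.4


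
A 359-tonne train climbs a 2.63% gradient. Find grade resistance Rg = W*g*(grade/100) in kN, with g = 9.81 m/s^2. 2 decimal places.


Rg = W * 9.81 * grade / 100
Rg = 359 * 9.81 * 2.63 / 100
Rg = 3521.79 * 0.0263
Rg = 92.62 kN

92.62


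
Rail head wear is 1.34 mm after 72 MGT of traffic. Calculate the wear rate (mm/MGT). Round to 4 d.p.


Wear rate = total wear / cumulative tonnage
Rate = 1.34 / 72
Rate = 0.0186 mm/MGT

0.0186


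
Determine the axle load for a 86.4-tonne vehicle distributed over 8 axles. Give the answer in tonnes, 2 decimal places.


Load per axle = total weight / number of axles
Load = 86.4 / 8
Load = 10.80 tonnes

10.80


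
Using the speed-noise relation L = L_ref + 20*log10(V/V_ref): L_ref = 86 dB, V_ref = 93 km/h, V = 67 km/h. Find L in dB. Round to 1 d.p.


V/V_ref = 67 / 93 = 0.72043
log10(0.72043) = -0.142408
20 * -0.142408 = -2.8482
L = 86 + -2.8482 = 83.2 dB

83.2


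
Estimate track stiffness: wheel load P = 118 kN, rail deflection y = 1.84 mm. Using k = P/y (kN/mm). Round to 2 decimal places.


Track stiffness k = P / y
k = 118 / 1.84
k = 64.13 kN/mm

64.13


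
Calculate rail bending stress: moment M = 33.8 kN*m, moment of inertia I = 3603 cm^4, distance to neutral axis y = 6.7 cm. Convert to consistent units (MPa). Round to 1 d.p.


Convert units:
M = 33.8 kN*m = 33800000 N*mm
y = 6.7 cm = 67 mm
I = 3603 cm^4 = 36030000 mm^4
sigma = 33800000 * 67 / 36030000
sigma = 62.9 MPa

62.9


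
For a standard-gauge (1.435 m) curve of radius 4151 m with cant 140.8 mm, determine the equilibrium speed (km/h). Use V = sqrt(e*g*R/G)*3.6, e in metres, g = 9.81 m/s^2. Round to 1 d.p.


Convert cant: e = 140.8 mm = 0.1408 m
V_ms = sqrt(0.1408 * 9.81 * 4151 / 1.435)
V_ms = sqrt(3995.512507) = 63.2101 m/s
V = 63.2101 * 3.6 = 227.6 km/h

227.6


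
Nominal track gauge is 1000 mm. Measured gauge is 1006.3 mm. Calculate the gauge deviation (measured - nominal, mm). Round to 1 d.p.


Deviation = measured - nominal
Deviation = 1006.3 - 1000
Deviation = 6.3 mm

6.3


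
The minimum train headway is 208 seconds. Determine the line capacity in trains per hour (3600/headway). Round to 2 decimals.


Capacity = 3600 / headway
Capacity = 3600 / 208
Capacity = 17.31 trains/hour

17.31


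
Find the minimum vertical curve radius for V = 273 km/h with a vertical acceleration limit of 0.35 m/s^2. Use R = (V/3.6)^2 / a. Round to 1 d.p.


Convert speed: V = 273 / 3.6 = 75.8333 m/s
V^2 = 5750.6944 m^2/s^2
R_v = 5750.6944 / 0.35
R_v = 16430.6 m

16430.6


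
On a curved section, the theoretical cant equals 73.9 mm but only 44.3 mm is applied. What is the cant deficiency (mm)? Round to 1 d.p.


Cant deficiency = equilibrium cant - actual cant
CD = 73.9 - 44.3
CD = 29.6 mm

29.6


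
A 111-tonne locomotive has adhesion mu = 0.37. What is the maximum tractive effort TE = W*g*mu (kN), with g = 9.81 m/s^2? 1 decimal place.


TE_max = W * g * mu
TE_max = 111 * 9.81 * 0.37
TE_max = 1088.91 * 0.37
TE_max = 402.9 kN

402.9


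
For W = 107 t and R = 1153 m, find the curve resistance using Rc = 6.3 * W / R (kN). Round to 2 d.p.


Rc = 6.3 * W / R
Rc = 6.3 * 107 / 1153
Rc = 674.1 / 1153
Rc = 0.58 kN

0.58


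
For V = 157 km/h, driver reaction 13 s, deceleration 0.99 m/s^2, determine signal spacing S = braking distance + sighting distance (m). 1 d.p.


V = 157 / 3.6 = 43.6111 m/s
Braking distance = 43.6111^2 / (2*0.99) = 960.5702 m
Sighting distance = 43.6111 * 13 = 566.9444 m
S = 960.5702 + 566.9444 = 1527.5 m

1527.5


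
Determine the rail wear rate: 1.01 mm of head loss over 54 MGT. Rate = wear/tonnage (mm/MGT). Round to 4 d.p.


Wear rate = total wear / cumulative tonnage
Rate = 1.01 / 54
Rate = 0.0187 mm/MGT

0.0187


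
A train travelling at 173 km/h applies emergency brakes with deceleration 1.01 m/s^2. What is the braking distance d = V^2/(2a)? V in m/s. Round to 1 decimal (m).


Convert speed: V = 173 / 3.6 = 48.0556 m/s
V^2 = 2309.3364
d = 2309.3364 / (2 * 1.01)
d = 2309.3364 / 2.02
d = 1143.2 m

1143.2


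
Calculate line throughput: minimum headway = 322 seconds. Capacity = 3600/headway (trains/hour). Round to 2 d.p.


Capacity = 3600 / headway
Capacity = 3600 / 322
Capacity = 11.18 trains/hour

11.18


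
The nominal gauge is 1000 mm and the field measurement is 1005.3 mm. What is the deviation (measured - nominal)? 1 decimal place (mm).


Deviation = measured - nominal
Deviation = 1005.3 - 1000
Deviation = 5.3 mm

5.3


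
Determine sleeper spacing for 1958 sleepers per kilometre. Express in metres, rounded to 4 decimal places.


Spacing = 1000 m / number of sleepers
Spacing = 1000 / 1958
Spacing = 0.5107 m

0.5107


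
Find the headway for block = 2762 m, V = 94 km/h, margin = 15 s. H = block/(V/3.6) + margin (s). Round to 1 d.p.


V = 94 / 3.6 = 26.1111 m/s
Block traversal time = 2762 / 26.1111 = 105.7787 s
Headway = 105.7787 + 15
Headway = 120.8 s

120.8


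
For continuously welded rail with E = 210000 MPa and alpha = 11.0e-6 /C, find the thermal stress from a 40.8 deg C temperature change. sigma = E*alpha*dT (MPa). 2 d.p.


sigma = E * alpha * dT
sigma = 210000 * 11.0e-6 * 40.8
sigma = 2.31 * 40.8
sigma = 94.25 MPa

94.25


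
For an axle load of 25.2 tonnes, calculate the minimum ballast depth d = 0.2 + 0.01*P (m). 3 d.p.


d = 0.2 + 0.01 * 25.2
d = 0.2 + 0.252
d = 0.452 m

0.452


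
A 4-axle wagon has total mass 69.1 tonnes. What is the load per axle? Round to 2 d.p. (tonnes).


Load per axle = total weight / number of axles
Load = 69.1 / 4
Load = 17.28 tonnes

17.28


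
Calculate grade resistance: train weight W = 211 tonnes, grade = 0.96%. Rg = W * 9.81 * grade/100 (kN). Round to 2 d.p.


Rg = W * 9.81 * grade / 100
Rg = 211 * 9.81 * 0.96 / 100
Rg = 2069.91 * 0.0096
Rg = 19.87 kN

19.87


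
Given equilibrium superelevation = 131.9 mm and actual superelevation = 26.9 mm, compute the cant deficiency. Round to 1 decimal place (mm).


Cant deficiency = equilibrium cant - actual cant
CD = 131.9 - 26.9
CD = 105.0 mm

105.0


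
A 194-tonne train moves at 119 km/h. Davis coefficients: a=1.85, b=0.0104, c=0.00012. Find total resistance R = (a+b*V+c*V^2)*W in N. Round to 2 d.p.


b*V = 0.0104 * 119 = 1.2376
c*V^2 = 0.00012 * 14161 = 1.69932
R_per_t = 1.85 + 1.2376 + 1.69932 = 4.78692 N/t
R_total = 4.78692 * 194 = 928.66 N

928.66


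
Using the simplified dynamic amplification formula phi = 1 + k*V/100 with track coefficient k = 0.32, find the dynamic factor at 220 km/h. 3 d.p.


phi = 1 + k * V / 100
phi = 1 + 0.32 * 220 / 100
phi = 1 + 0.704
phi = 1.704

1.704


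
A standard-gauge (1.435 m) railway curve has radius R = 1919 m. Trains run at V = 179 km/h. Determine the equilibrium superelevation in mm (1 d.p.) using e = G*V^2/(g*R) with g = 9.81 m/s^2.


Convert speed: V = 179 / 3.6 = 49.7222 m/s
Apply formula: e = 1.435 * 49.7222^2 / (9.81 * 1919)
e = 1.435 * 2472.2994 / 18825.39
e = 0.188456 m = 188.5 mm

188.5


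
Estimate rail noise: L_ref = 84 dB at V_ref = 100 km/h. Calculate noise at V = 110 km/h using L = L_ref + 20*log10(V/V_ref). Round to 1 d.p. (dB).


V/V_ref = 110 / 100 = 1.1
log10(1.1) = 0.041393
20 * 0.041393 = 0.8279
L = 84 + 0.8279 = 84.8 dB

84.8


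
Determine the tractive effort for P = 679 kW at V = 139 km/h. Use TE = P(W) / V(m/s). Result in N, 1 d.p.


Convert: P = 679 kW = 679000 W
V = 139 / 3.6 = 38.6111 m/s
TE = 679000 / 38.6111
TE = 17585.6 N

17585.6


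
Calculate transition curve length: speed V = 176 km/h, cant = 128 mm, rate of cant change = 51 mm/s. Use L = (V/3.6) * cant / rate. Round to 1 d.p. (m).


Convert speed: V = 176 / 3.6 = 48.8889 m/s
L = 48.8889 * 128 / 51
L = 6257.7778 / 51
L = 122.7 m

122.7


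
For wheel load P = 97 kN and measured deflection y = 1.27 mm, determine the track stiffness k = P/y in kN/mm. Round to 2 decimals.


Track stiffness k = P / y
k = 97 / 1.27
k = 76.38 kN/mm

76.38


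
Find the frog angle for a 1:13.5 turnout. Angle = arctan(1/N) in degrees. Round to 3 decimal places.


1/N = 1/13.5 = 0.074074
angle = arctan(0.074074) = 0.073939 rad
angle = 0.073939 * 180/pi = 4.236 degrees

4.236


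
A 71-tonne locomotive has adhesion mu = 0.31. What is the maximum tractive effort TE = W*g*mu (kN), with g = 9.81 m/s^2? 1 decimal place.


TE_max = W * g * mu
TE_max = 71 * 9.81 * 0.31
TE_max = 696.51 * 0.31
TE_max = 215.9 kN

215.9


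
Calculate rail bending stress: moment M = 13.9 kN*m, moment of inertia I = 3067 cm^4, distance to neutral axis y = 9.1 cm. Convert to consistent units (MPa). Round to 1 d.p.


Convert units:
M = 13.9 kN*m = 13900000 N*mm
y = 9.1 cm = 91 mm
I = 3067 cm^4 = 30670000 mm^4
sigma = 13900000 * 91 / 30670000
sigma = 41.2 MPa

41.2


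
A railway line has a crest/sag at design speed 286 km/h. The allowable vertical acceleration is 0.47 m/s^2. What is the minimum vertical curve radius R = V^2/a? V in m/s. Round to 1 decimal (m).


Convert speed: V = 286 / 3.6 = 79.4444 m/s
V^2 = 6311.4198 m^2/s^2
R_v = 6311.4198 / 0.47
R_v = 13428.6 m

13428.6


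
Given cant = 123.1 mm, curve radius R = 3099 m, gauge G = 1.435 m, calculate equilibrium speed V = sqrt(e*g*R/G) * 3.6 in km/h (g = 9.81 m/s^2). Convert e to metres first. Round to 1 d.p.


Convert cant: e = 123.1 mm = 0.1231 m
V_ms = sqrt(0.1231 * 9.81 * 3099 / 1.435)
V_ms = sqrt(2607.934836) = 51.0679 m/s
V = 51.0679 * 3.6 = 183.8 km/h

183.8


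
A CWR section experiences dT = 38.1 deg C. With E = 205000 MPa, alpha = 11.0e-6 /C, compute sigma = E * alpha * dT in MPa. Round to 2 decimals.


sigma = E * alpha * dT
sigma = 205000 * 11.0e-6 * 38.1
sigma = 2.255 * 38.1
sigma = 85.92 MPa

85.92


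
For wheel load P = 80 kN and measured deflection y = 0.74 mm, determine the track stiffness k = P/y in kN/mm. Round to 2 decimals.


Track stiffness k = P / y
k = 80 / 0.74
k = 108.11 kN/mm

108.11


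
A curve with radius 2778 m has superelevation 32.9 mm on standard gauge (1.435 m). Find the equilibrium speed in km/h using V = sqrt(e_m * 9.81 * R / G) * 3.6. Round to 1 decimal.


Convert cant: e = 32.9 mm = 0.0329 m
V_ms = sqrt(0.0329 * 9.81 * 2778 / 1.435)
V_ms = sqrt(624.806078) = 24.9961 m/s
V = 24.9961 * 3.6 = 90.0 km/h

90.0


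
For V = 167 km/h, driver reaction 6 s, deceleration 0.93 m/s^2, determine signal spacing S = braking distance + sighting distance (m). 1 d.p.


V = 167 / 3.6 = 46.3889 m/s
Braking distance = 46.3889^2 / (2*0.93) = 1156.9511 m
Sighting distance = 46.3889 * 6 = 278.3333 m
S = 1156.9511 + 278.3333 = 1435.3 m

1435.3


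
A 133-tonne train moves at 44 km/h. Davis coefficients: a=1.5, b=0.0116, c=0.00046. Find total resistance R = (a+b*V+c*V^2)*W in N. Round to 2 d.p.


b*V = 0.0116 * 44 = 0.5104
c*V^2 = 0.00046 * 1936 = 0.89056
R_per_t = 1.5 + 0.5104 + 0.89056 = 2.90096 N/t
R_total = 2.90096 * 133 = 385.83 N

385.83


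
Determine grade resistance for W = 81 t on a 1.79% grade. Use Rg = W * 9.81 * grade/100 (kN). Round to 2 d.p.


Rg = W * 9.81 * grade / 100
Rg = 81 * 9.81 * 1.79 / 100
Rg = 794.61 * 0.0179
Rg = 14.22 kN

14.22


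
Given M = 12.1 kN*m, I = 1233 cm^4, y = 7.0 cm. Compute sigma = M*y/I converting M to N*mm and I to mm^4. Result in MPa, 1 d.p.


Convert units:
M = 12.1 kN*m = 12100000 N*mm
y = 7.0 cm = 70 mm
I = 1233 cm^4 = 12330000 mm^4
sigma = 12100000 * 70 / 12330000
sigma = 68.7 MPa

68.7


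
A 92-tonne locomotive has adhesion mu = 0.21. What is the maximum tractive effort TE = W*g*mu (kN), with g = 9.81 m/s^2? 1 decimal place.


TE_max = W * g * mu
TE_max = 92 * 9.81 * 0.21
TE_max = 902.52 * 0.21
TE_max = 189.5 kN

189.5


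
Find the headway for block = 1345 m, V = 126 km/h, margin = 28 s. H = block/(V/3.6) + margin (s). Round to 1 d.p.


V = 126 / 3.6 = 35.0 m/s
Block traversal time = 1345 / 35.0 = 38.4286 s
Headway = 38.4286 + 28
Headway = 66.4 s

66.4


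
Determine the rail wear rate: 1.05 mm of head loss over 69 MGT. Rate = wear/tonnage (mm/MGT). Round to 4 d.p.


Wear rate = total wear / cumulative tonnage
Rate = 1.05 / 69
Rate = 0.0152 mm/MGT

0.0152


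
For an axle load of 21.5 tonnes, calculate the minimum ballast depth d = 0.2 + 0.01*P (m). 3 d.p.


d = 0.2 + 0.01 * 21.5
d = 0.2 + 0.215
d = 0.415 m

0.415


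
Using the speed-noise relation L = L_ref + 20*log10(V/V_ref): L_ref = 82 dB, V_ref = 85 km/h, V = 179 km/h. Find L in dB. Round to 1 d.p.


V/V_ref = 179 / 85 = 2.105882
log10(2.105882) = 0.323434
20 * 0.323434 = 6.4687
L = 82 + 6.4687 = 88.5 dB

88.5


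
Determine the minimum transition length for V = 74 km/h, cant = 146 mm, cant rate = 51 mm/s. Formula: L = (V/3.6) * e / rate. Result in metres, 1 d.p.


Convert speed: V = 74 / 3.6 = 20.5556 m/s
L = 20.5556 * 146 / 51
L = 3001.1111 / 51
L = 58.8 m

58.8


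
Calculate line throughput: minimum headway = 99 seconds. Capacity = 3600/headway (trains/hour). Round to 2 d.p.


Capacity = 3600 / headway
Capacity = 3600 / 99
Capacity = 36.36 trains/hour

36.36


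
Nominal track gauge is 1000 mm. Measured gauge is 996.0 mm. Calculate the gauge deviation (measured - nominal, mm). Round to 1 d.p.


Deviation = measured - nominal
Deviation = 996.0 - 1000
Deviation = -4.0 mm

-4.0


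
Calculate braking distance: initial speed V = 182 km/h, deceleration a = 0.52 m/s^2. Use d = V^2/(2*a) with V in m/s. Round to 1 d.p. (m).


Convert speed: V = 182 / 3.6 = 50.5556 m/s
V^2 = 2555.8642
d = 2555.8642 / (2 * 0.52)
d = 2555.8642 / 1.04
d = 2457.6 m

2457.6


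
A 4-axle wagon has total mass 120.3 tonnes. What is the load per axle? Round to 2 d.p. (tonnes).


Load per axle = total weight / number of axles
Load = 120.3 / 4
Load = 30.08 tonnes

30.08
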